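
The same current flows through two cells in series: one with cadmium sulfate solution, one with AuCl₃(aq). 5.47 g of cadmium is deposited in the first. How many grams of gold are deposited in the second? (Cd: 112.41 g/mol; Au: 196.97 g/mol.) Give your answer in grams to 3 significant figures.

6.39 g

n(Cd) = 5.47 / 112.41 = 0.04866 mol
Cd²⁺ + 2e⁻ → Cd, so n(e⁻) = 2 × 0.04866 = 0.09732 mol
Since the cells are in series, n(e⁻) in the Au cell is also 0.09732 mol.
Au³⁺ + 3e⁻ → Au, so n(Au) = 0.09732 / 3 = 0.03244 mol
m(Au) = 0.03244 × 196.97 = 6.39 g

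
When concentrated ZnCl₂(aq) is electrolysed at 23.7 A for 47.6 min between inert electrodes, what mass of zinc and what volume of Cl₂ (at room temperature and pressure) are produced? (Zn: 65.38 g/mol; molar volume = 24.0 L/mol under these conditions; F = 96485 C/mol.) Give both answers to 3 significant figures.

22.9 g Zn; 8.42 L Cl₂

Q = 23.7 × 2856 = 67690 C; n(e⁻) = 67690 / 96485 = 0.7016 mol
Cathode: Zn²⁺ + 2e⁻ → Zn → n(Zn) = 0.7016/2 = 0.3508 mol → 22.9 g
Anode: 2Cl⁻ → Cl₂ + 2e⁻ → n(Cl₂) = 0.7016/2 = 0.3508 mol → 8.42 L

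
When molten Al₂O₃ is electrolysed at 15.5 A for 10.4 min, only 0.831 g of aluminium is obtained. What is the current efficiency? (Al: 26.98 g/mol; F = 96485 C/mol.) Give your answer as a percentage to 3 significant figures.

Q = 15.5 × 624 = 9672 C
n(e⁻) = 9672 / 96485 = 0.1002 mol
Al³⁺ + 3e⁻ → Al, so theoretical n(Al) = 0.03340 mol → 0.9011 g
Efficiency = 0.831 / 0.9011 = 0.9222 = 92.2%

92.2%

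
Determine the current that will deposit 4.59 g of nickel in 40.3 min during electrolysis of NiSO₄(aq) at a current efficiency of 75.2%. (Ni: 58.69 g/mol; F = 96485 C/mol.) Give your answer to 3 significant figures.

n(Ni) = 4.59 / 58.69 = 0.07821 mol
Ni²⁺ + 2e⁻ → Ni, so n(e⁻) = 2 × 0.07821 = 0.1564 mol
Q = 0.1564 × 96485 / 0.752 = 20070 C
I = Q / t = 20070 / 2418 s = 8.30 A

8.30 A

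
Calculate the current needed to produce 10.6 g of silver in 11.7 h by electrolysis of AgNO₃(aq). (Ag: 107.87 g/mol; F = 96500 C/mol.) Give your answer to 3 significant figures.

0.225 A

n(Ag) = 10.6 / 107.87 = 0.09827 mol
Ag⁺ + e⁻ → Ag, so n(e⁻) = 0.09827 mol
Q = 0.09827 × 96500 = 9483 C
I = Q / t = 9483 / 42120 s = 0.225 A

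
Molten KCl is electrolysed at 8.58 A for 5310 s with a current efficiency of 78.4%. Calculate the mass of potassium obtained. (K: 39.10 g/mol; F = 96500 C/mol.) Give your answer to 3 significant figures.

Q = 8.58 × 5310 = 45560 C
n(e⁻) = 45560 / 96500 = 0.4721 mol
K⁺ + e⁻ → K, so theoretical m(K) = 0.4721 × 39.10 = 18.46 g
Actual mass = 78.4% × 18.46 = 14.5 g

14.5 g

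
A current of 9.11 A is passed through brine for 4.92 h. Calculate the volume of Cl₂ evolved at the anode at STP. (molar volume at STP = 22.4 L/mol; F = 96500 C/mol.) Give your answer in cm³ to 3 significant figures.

18700 cm³

Q = It = 9.11 × 17712 = 1.614×10^5 C
n(e⁻) = Q/F = 1.614×10^5/96500 = 1.673 mol
2Cl⁻ → Cl₂ + 2e⁻, so n(Cl₂) = 1.673 / 2 = 0.8365 mol
V = 0.8365 × 22.4 = 18.74 L
= 18700 cm³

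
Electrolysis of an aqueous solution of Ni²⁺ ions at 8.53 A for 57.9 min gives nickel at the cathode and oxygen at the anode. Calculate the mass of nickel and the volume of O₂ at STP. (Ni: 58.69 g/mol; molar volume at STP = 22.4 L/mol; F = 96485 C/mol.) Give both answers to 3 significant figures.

9.01 g Ni; 1.72 L O₂

Q = 8.53 × 3474 = 29630 C; n(e⁻) = 29630 / 96485 = 0.3071 mol
Cathode: Ni²⁺ + 2e⁻ → Ni → n(Ni) = 0.3071/2 = 0.1536 mol → 9.01 g
Anode: 2H₂O → O₂ + 4H⁺ + 4e⁻ → n(O₂) = 0.3071/4 = 0.07678 mol → 1.72 L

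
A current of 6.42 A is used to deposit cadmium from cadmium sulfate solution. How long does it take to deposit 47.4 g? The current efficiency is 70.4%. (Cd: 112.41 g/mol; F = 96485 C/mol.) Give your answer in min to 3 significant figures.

300 min

n(Cd) = 47.4 / 112.41 = 0.4217 mol
Cd²⁺ + 2e⁻ → Cd, so n(e⁻) = 2 × 0.4217 = 0.8434 mol
Q = 0.8434 × 96485 / 0.704 = 1.156×10^5 C
t = Q / I = 1.156×10^5 / 6.42 = 18010 s = 300 min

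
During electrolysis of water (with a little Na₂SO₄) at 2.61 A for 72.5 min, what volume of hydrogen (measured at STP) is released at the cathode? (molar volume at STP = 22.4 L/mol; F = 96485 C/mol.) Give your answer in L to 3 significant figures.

Q = 2.61 A × 4350 s = 11350 C
n(e⁻) = Q/F = 11350/96485 = 0.1176 mol
2H⁺ + 2e⁻ → H₂, so n(H₂) = 0.1176 / 2 = 0.05880 mol
V = 0.05880 × 22.4 = 1.317 L

1.32 L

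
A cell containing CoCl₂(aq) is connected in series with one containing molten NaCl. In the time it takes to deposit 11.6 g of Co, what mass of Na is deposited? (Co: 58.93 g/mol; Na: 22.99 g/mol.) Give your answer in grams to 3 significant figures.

9.05 g

n(Co) = 11.6 / 58.93 = 0.1968 mol
Co²⁺ + 2e⁻ → Co, so n(e⁻) = 2 × 0.1968 = 0.3936 mol
Same current for the same time ⇒ same n(e⁻) = 0.3936 mol in both cells.
Na⁺ + e⁻ → Na, so n(Na) = 0.3936 mol
m(Na) = 0.3936 × 22.99 = 9.05 g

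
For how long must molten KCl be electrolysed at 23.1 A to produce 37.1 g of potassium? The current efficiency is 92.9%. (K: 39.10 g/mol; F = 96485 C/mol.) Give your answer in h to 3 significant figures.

n(K) = 37.1 / 39.10 = 0.9488 mol
K⁺ + e⁻ → K, so n(e⁻) = 0.9488 mol
Q = 0.9488 × 96485 / 0.929 = 98540 C
t = Q / I = 98540 / 23.1 = 4266 s = 1.19 h

1.19 h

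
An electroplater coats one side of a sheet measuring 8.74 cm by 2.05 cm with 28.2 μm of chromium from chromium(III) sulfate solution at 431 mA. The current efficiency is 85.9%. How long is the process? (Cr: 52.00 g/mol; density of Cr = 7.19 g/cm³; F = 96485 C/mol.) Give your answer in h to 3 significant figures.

Plated area = 8.74 × 2.05 = 17.92 cm²
Volume = 17.92 × 28.2×10⁻⁴ cm = 0.05053 cm³
m(Cr) = 0.05053 × 7.19 = 0.3633 g
n(Cr) = 0.3633 / 52.00 = 0.006987 mol; n(e⁻) = 3 × 0.006987 = 0.02096 mol
Q = 0.02096 × 96485 / 0.859 = 2354 C
t = 2354 / 0.431 = 5462 s = 1.52 h

1.52 h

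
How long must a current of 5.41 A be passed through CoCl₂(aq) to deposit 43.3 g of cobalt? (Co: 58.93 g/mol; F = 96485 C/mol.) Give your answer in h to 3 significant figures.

n(Co) = 43.3 / 58.93 = 0.7348 mol
Co²⁺ + 2e⁻ → Co, so n(e⁻) = 2 × 0.7348 = 1.470 mol
Q = 1.470 × 96485 = 1.418×10^5 C
t = Q / I = 1.418×10^5 / 5.41 = 26210 s = 7.28 h

7.28 h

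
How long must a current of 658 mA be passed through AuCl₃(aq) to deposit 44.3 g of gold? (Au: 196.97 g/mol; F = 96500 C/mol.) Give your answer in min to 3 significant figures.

n(Au) = 44.3 / 196.97 = 0.2249 mol
Au³⁺ + 3e⁻ → Au, so n(e⁻) = 3 × 0.2249 = 0.6747 mol
Q = 0.6747 × 96500 = 65110 C
t = Q / I = 65110 / 0.658 = 98950 s = 1650 min

1650 min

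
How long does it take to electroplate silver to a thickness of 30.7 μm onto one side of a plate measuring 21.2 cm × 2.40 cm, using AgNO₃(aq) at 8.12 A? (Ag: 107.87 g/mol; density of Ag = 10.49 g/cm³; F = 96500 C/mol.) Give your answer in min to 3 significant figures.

Plated area = 21.2 × 2.40 = 50.88 cm²
Volume = 50.88 × 30.7×10⁻⁴ cm = 0.1562 cm³
m(Ag) = 0.1562 × 10.49 = 1.639 g
n(Ag) = 1.639 / 107.87 = 0.01519 mol; n(e⁻) = 0.01519 mol
Q = 0.01519 × 96500 = 1466 C
t = 1466 / 8.12 = 180.5 s = 3.01 min

3.01 min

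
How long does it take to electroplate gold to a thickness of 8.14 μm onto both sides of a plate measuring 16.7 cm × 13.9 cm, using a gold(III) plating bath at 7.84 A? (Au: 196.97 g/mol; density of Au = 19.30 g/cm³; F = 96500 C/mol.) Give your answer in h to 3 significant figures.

0.380 h

Plated area = 2 × 16.7 × 13.9 = 464.3 cm²
Volume = 464.3 × 8.14×10⁻⁴ cm = 0.3779 cm³
m(Au) = 0.3779 × 19.30 = 7.293 g
n(Au) = 7.293 / 196.97 = 0.03703 mol; n(e⁻) = 3 × 0.03703 = 0.1111 mol
Q = 0.1111 × 96500 = 10720 C
t = 10720 / 7.84 = 1367 s = 0.380 h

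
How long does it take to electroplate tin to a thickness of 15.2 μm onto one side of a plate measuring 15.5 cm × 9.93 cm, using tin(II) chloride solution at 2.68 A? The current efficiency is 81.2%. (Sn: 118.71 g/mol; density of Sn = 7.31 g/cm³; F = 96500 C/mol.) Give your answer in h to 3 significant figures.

Plated area = 15.5 × 9.93 = 153.9 cm²
Volume = 153.9 × 15.2×10⁻⁴ cm = 0.2339 cm³
m(Sn) = 0.2339 × 7.31 = 1.710 g
n(Sn) = 1.710 / 118.71 = 0.01440 mol; n(e⁻) = 2 × 0.01440 = 0.02880 mol
Q = 0.02880 × 96500 / 0.812 = 3423 C
t = 3423 / 2.68 = 1277 s = 0.355 h

0.355 h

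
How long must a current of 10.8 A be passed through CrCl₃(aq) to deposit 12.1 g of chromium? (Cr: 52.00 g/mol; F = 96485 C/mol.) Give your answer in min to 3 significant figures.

n(Cr) = 12.1 / 52.00 = 0.2327 mol
Cr³⁺ + 3e⁻ → Cr, so n(e⁻) = 3 × 0.2327 = 0.6981 mol
Q = 0.6981 × 96485 = 67360 C
t = Q / I = 67360 / 10.8 = 6237 s = 104 min

104 min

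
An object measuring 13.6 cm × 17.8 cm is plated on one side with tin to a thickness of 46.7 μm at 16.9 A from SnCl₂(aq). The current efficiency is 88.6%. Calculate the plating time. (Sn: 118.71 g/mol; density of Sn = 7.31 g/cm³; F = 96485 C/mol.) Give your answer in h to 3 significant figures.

Plated area = 13.6 × 17.8 = 242.1 cm²
Volume = 242.1 × 46.7×10⁻⁴ cm = 1.131 cm³
m(Sn) = 1.131 × 7.31 = 8.268 g
n(Sn) = 8.268 / 118.71 = 0.06965 mol; n(e⁻) = 2 × 0.06965 = 0.1393 mol
Q = 0.1393 × 96485 / 0.886 = 15170 C
t = 15170 / 16.9 = 897.6 s = 0.249 h

0.249 h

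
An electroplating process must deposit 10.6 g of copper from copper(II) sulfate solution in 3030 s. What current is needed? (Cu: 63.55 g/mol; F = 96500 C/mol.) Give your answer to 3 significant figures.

n(Cu) = 10.6 / 63.55 = 0.1668 mol
Cu²⁺ + 2e⁻ → Cu, so n(e⁻) = 2 × 0.1668 = 0.3336 mol
Q = 0.3336 × 96500 = 32190 C
I = Q / t = 32190 / 3030 s = 10.6 A

10.6 A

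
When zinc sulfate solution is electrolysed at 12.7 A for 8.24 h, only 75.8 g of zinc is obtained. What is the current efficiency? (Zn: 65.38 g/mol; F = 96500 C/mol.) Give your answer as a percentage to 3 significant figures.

Q = 12.7 × 29664 = 3.767×10^5 C
n(e⁻) = 3.767×10^5 / 96500 = 3.904 mol
Zn²⁺ + 2e⁻ → Zn, so theoretical n(Zn) = 1.952 mol → 127.6 g
Efficiency = 75.8 / 127.6 = 0.5940 = 59.4%

59.4%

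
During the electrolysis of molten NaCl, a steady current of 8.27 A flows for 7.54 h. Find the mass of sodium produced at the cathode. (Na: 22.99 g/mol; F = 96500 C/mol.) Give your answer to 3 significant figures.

Q = It = 8.27 × 27144 = 2.245×10^5 C
Moles of electrons = 2.245×10^5 / 96500 = 2.326 mol
Na⁺ + e⁻ → Na, so n(Na) = 2.326 mol
m = 2.326 × 22.99 = 53.5 g

53.5 g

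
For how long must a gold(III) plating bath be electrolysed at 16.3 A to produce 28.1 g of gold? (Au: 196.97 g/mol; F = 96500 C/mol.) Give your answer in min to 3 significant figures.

42.2 min

n(Au) = 28.1 / 196.97 = 0.1427 mol
Au³⁺ + 3e⁻ → Au, so n(e⁻) = 3 × 0.1427 = 0.4281 mol
Q = 0.4281 × 96500 = 41310 C
t = Q / I = 41310 / 16.3 = 2534 s = 42.2 min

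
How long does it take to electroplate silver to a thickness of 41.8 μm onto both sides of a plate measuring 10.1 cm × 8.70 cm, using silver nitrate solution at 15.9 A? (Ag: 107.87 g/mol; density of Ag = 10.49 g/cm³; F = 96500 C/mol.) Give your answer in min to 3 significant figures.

7.23 min

Plated area = 2 × 10.1 × 8.70 = 175.7 cm²
Volume = 175.7 × 41.8×10⁻⁴ cm = 0.7344 cm³
m(Ag) = 0.7344 × 10.49 = 7.704 g
n(Ag) = 7.704 / 107.87 = 0.07142 mol; n(e⁻) = 0.07142 mol
Q = 0.07142 × 96500 = 6892 C
t = 6892 / 15.9 = 433.5 s = 7.23 min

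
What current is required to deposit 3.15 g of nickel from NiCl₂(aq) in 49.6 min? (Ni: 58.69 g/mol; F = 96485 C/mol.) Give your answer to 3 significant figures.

n(Ni) = 3.15 / 58.69 = 0.05367 mol
Ni²⁺ + 2e⁻ → Ni, so n(e⁻) = 2 × 0.05367 = 0.1073 mol
Q = 0.1073 × 96485 = 10350 C
I = Q / t = 10350 / 2976 s = 3.48 A

3.48 A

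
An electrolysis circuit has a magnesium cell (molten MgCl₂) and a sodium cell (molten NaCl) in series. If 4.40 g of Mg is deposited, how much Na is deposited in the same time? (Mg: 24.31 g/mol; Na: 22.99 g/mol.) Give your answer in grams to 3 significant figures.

8.32 g

n(Mg) = 4.40 / 24.31 = 0.1810 mol
Mg²⁺ + 2e⁻ → Mg, so n(e⁻) = 2 × 0.1810 = 0.3620 mol
Same current for the same time ⇒ same n(e⁻) = 0.3620 mol in both cells.
Na⁺ + e⁻ → Na, so n(Na) = 0.3620 mol
m(Na) = 0.3620 × 22.99 = 8.32 g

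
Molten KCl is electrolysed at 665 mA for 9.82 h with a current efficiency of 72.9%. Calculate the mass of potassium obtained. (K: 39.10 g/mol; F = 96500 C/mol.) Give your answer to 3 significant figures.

6.94 g

Q = 0.665 × 35352 = 23510 C
n(e⁻) = 23510 / 96500 = 0.2436 mol
K⁺ + e⁻ → K, so theoretical m(K) = 0.2436 × 39.10 = 9.525 g
Actual mass = 72.9% × 9.525 = 6.94 g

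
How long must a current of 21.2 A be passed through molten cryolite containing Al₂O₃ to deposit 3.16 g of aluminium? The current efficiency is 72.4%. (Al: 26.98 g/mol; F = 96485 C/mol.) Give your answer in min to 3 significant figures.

n(Al) = 3.16 / 26.98 = 0.1171 mol
Al³⁺ + 3e⁻ → Al, so n(e⁻) = 3 × 0.1171 = 0.3513 mol
Q = 0.3513 × 96485 / 0.724 = 46820 C
t = Q / I = 46820 / 21.2 = 2208 s = 36.8 min

36.8 min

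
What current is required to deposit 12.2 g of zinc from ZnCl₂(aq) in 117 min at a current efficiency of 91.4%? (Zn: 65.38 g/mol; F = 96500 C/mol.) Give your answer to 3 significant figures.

n(Zn) = 12.2 / 65.38 = 0.1866 mol
Zn²⁺ + 2e⁻ → Zn, so n(e⁻) = 2 × 0.1866 = 0.3732 mol
Q = 0.3732 × 96500 / 0.914 = 39400 C
I = Q / t = 39400 / 7020 s = 5.61 A

5.61 A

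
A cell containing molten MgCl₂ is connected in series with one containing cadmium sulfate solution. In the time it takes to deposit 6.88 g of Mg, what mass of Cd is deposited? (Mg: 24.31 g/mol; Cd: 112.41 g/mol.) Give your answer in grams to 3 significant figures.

31.8 g

n(Mg) = 6.88 / 24.31 = 0.2830 mol
Mg²⁺ + 2e⁻ → Mg, so n(e⁻) = 2 × 0.2830 = 0.5660 mol
Same current for the same time ⇒ same n(e⁻) = 0.5660 mol in both cells.
Cd²⁺ + 2e⁻ → Cd, so n(Cd) = 0.5660 / 2 = 0.2830 mol
m(Cd) = 0.2830 × 112.41 = 31.8 g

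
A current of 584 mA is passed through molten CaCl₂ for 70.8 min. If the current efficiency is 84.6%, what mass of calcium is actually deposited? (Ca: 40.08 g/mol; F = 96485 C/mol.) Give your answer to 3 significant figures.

Q = 0.584 × 4248 = 2481 C
n(e⁻) = 2481 / 96485 = 0.02571 mol
Ca²⁺ + 2e⁻ → Ca, so theoretical m(Ca) = 0.01286 × 40.08 = 0.5154 g
Actual mass = 84.6% × 0.5154 = 0.436 g

0.436 g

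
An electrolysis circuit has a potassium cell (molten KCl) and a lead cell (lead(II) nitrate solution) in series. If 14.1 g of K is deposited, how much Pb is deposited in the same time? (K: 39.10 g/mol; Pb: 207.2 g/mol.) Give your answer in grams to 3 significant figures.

37.4 g

n(K) = 14.1 / 39.10 = 0.3606 mol
K⁺ + e⁻ → K, so n(e⁻) = 0.3606 mol
In series, the same 0.3606 mol of electrons flows through the second cell.
Pb²⁺ + 2e⁻ → Pb, so n(Pb) = 0.3606 / 2 = 0.1803 mol
m(Pb) = 0.1803 × 207.2 = 37.4 g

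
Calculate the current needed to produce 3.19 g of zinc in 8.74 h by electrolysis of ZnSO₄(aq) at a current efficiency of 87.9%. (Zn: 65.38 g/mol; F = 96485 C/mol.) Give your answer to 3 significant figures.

0.340 A

n(Zn) = 3.19 / 65.38 = 0.04879 mol
Zn²⁺ + 2e⁻ → Zn, so n(e⁻) = 2 × 0.04879 = 0.09758 mol
Q = 0.09758 × 96485 / 0.879 = 10710 C
I = Q / t = 10710 / 31464 s = 0.340 A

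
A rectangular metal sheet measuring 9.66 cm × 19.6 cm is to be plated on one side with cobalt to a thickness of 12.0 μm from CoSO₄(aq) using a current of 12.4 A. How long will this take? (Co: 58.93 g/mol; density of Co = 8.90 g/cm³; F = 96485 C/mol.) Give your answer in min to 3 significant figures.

Plated area = 9.66 × 19.6 = 189.3 cm²
Volume = 189.3 × 12.0×10⁻⁴ cm = 0.2272 cm³
m(Co) = 0.2272 × 8.90 = 2.022 g
n(Co) = 2.022 / 58.93 = 0.03431 mol; n(e⁻) = 2 × 0.03431 = 0.06862 mol
Q = 0.06862 × 96485 = 6621 C
t = 6621 / 12.4 = 534.0 s = 8.90 min

8.90 min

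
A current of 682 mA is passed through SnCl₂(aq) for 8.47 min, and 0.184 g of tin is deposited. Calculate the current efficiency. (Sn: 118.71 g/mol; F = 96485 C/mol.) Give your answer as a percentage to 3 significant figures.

86.3%

Q = 0.682 × 508.2 = 346.6 C
n(e⁻) = 346.6 / 96485 = 0.003592 mol
Sn²⁺ + 2e⁻ → Sn, so theoretical n(Sn) = 0.001796 mol → 0.2132 g
Efficiency = 0.184 / 0.2132 = 0.8630 = 86.3%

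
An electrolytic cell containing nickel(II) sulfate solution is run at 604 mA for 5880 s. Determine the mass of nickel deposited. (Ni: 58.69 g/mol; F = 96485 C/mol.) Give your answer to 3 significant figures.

1.08 g

Q = 0.604 A × 5880 s = 3552 C
Moles of electrons = 3552 / 96485 = 0.03681 mol
Ni²⁺ + 2e⁻ → Ni, so n(Ni) = 0.03681 / 2 = 0.01841 mol
m = 0.01841 × 58.69 = 1.08 g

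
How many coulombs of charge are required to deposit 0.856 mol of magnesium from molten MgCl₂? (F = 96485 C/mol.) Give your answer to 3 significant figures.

1.65×10^5 C

Mg²⁺ + 2e⁻ → Mg, so n(e⁻) = 2 × 0.856 = 1.712 mol
Q = 1.712 × 96485 = 1.652×10^5 C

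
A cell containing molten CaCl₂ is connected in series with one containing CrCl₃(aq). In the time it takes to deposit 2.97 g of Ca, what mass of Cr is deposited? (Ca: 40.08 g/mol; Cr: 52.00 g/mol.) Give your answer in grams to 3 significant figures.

2.57 g

n(Ca) = 2.97 / 40.08 = 0.07410 mol
Ca²⁺ + 2e⁻ → Ca, so n(e⁻) = 2 × 0.07410 = 0.1482 mol
Since the cells are in series, n(e⁻) in the Cr cell is also 0.1482 mol.
Cr³⁺ + 3e⁻ → Cr, so n(Cr) = 0.1482 / 3 = 0.04940 mol
m(Cr) = 0.04940 × 52.00 = 2.57 g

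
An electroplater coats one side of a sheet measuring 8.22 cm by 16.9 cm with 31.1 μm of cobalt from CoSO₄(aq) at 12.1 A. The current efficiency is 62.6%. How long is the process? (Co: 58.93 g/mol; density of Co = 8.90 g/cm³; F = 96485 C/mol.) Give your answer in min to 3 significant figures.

Plated area = 8.22 × 16.9 = 138.9 cm²
Volume = 138.9 × 31.1×10⁻⁴ cm = 0.4320 cm³
m(Co) = 0.4320 × 8.90 = 3.845 g
n(Co) = 3.845 / 58.93 = 0.06525 mol; n(e⁻) = 2 × 0.06525 = 0.1305 mol
Q = 0.1305 × 96485 / 0.626 = 20110 C
t = 20110 / 12.1 = 1662 s = 27.7 min

27.7 min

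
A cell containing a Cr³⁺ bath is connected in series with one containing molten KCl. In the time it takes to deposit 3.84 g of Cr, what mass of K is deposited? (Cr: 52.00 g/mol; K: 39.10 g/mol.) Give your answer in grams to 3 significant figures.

n(Cr) = 3.84 / 52.00 = 0.07385 mol
Cr³⁺ + 3e⁻ → Cr, so n(e⁻) = 3 × 0.07385 = 0.2216 mol
The cells are in series, so the same charge (and hence the same n(e⁻) = 0.2216 mol) passes through both.
K⁺ + e⁻ → K, so n(K) = 0.2216 mol
m(K) = 0.2216 × 39.10 = 8.66 g

8.66 g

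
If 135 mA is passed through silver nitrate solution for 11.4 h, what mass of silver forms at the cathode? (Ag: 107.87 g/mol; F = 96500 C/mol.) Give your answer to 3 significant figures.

6.19 g

Charge passed = 0.135 × 41040 = 5540 C
n(e⁻) = 5540 / 96500 = 0.05741 mol
Ag⁺ + e⁻ → Ag, so n(Ag) = 0.05741 mol
m = 0.05741 × 107.87 = 6.19 g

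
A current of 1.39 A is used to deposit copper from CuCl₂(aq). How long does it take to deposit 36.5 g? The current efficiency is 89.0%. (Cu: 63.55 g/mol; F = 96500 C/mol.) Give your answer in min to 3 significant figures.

n(Cu) = 36.5 / 63.55 = 0.5744 mol
Cu²⁺ + 2e⁻ → Cu, so n(e⁻) = 2 × 0.5744 = 1.149 mol
Q = 1.149 × 96500 / 0.890 = 1.246×10^5 C
t = Q / I = 1.246×10^5 / 1.39 = 89640 s = 1490 min

1490 min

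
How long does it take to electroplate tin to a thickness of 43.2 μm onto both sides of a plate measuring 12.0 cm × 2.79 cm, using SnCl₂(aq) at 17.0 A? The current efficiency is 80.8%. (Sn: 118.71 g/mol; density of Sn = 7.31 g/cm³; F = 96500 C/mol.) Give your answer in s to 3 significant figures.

Plated area = 2 × 12.0 × 2.79 = 66.96 cm²
Volume = 66.96 × 43.2×10⁻⁴ cm = 0.2893 cm³
m(Sn) = 0.2893 × 7.31 = 2.115 g
n(Sn) = 2.115 / 118.71 = 0.01782 mol; n(e⁻) = 2 × 0.01782 = 0.03564 mol
Q = 0.03564 × 96500 / 0.808 = 4257 C
t = 4257 / 17.0 = 250.4 s

250 s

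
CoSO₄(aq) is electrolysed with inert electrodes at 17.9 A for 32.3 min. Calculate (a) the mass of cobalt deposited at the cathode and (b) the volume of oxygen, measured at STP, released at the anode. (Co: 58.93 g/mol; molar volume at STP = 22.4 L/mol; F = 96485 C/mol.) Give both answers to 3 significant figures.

Q = 17.9 × 1938 = 34690 C; n(e⁻) = 34690 / 96485 = 0.3595 mol
Cathode: Co²⁺ + 2e⁻ → Co → n(Co) = 0.3595/2 = 0.1798 mol → 10.6 g
Anode: 2H₂O → O₂ + 4H⁺ + 4e⁻ → n(O₂) = 0.3595/4 = 0.08988 mol → 2.01 L

10.6 g Co; 2.01 L O₂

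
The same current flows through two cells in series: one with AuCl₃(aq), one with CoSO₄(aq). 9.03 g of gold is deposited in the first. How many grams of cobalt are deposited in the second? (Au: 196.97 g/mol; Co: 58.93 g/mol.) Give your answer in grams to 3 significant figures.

4.05 g

n(Au) = 9.03 / 196.97 = 0.04584 mol
Au³⁺ + 3e⁻ → Au, so n(e⁻) = 3 × 0.04584 = 0.1375 mol
Same current for the same time ⇒ same n(e⁻) = 0.1375 mol in both cells.
Co²⁺ + 2e⁻ → Co, so n(Co) = 0.1375 / 2 = 0.06875 mol
m(Co) = 0.06875 × 58.93 = 4.05 g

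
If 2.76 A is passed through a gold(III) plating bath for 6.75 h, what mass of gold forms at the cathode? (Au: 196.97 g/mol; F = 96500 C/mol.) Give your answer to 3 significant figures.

45.6 g

Charge passed = 2.76 × 24300 = 67070 C
Moles of electrons = 67070 / 96500 = 0.6950 mol
Au³⁺ + 3e⁻ → Au, so n(Au) = 0.6950 / 3 = 0.2317 mol
m = 0.2317 × 196.97 = 45.6 g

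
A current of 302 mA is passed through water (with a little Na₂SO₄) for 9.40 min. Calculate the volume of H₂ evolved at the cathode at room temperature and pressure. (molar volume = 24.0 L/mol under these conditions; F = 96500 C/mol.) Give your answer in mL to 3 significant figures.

21.2 mL

Charge passed = 0.302 × 564 = 170.3 C
n(e⁻) = 170.3 / 96500 = 0.001765 mol
2H⁺ + 2e⁻ → H₂, so n(H₂) = 0.001765 / 2 = 8.825×10^-4 mol
V = 8.825×10^-4 × 24.0 = 0.02118 L
= 21.2 mL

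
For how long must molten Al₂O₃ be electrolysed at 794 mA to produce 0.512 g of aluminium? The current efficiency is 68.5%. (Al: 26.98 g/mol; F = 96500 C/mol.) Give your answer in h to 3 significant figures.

2.81 h

n(Al) = 0.512 / 26.98 = 0.01898 mol
Al³⁺ + 3e⁻ → Al, so n(e⁻) = 3 × 0.01898 = 0.05694 mol
Q = 0.05694 × 96500 / 0.685 = 8021 C
t = Q / I = 8021 / 0.794 = 10100 s = 2.81 h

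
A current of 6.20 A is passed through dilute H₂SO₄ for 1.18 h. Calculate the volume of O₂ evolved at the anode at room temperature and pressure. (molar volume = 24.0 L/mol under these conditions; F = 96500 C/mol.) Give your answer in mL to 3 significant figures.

Q = It = 6.20 × 4248 = 26340 C
n(e⁻) = Q/F = 26340/96500 = 0.2730 mol
2H₂O → O₂ + 4H⁺ + 4e⁻, so n(O₂) = 0.2730 / 4 = 0.06825 mol
V = 0.06825 × 24.0 = 1.638 L
= 1640 mL

1640 mL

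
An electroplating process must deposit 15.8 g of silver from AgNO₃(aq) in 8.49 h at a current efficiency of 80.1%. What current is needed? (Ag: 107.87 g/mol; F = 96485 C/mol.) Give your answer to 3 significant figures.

n(Ag) = 15.8 / 107.87 = 0.1465 mol
Ag⁺ + e⁻ → Ag, so n(e⁻) = 0.1465 mol
Q = 0.1465 × 96485 / 0.801 = 17650 C
I = Q / t = 17650 / 30564 s = 0.577 A

0.577 A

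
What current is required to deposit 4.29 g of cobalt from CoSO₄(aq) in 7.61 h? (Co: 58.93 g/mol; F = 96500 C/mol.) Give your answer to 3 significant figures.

0.513 A

n(Co) = 4.29 / 58.93 = 0.07280 mol
Co²⁺ + 2e⁻ → Co, so n(e⁻) = 2 × 0.07280 = 0.1456 mol
Q = 0.1456 × 96500 = 14050 C
I = Q / t = 14050 / 27396 s = 0.513 A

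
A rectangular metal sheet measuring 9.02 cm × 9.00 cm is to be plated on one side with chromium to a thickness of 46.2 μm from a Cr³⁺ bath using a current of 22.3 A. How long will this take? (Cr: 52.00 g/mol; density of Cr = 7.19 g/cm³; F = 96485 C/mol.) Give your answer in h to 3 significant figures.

0.187 h

Plated area = 9.02 × 9.00 = 81.18 cm²
Volume = 81.18 × 46.2×10⁻⁴ cm = 0.3751 cm³
m(Cr) = 0.3751 × 7.19 = 2.697 g
n(Cr) = 2.697 / 52.00 = 0.05187 mol; n(e⁻) = 3 × 0.05187 = 0.1556 mol
Q = 0.1556 × 96485 = 15010 C
t = 15010 / 22.3 = 673.1 s = 0.187 h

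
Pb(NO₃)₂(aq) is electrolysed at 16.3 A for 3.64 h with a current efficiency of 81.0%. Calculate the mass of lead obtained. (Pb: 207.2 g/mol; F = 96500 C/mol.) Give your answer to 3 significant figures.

186 g

Q = 16.3 × 13104 = 2.136×10^5 C
n(e⁻) = 2.136×10^5 / 96500 = 2.213 mol
Pb²⁺ + 2e⁻ → Pb, so theoretical m(Pb) = 1.107 × 207.2 = 229.4 g
Actual mass = 81.0% × 229.4 = 186 g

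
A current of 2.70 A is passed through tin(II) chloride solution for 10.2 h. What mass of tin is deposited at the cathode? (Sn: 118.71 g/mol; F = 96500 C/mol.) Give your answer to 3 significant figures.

61.0 g

Q = It = 2.70 × 36720 = 99140 C
n(e⁻) = 99140 / 96500 = 1.027 mol
Sn²⁺ + 2e⁻ → Sn, so n(Sn) = 1.027 / 2 = 0.5135 mol
m = 0.5135 × 118.71 = 61.0 g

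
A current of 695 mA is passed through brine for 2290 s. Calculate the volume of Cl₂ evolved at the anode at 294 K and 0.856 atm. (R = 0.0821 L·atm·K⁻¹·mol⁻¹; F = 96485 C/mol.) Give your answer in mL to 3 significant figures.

Charge passed = 0.695 × 2290 = 1592 C
n(e⁻) = 1592 / 96485 = 0.01650 mol
2Cl⁻ → Cl₂ + 2e⁻, so n(Cl₂) = 0.01650 / 2 = 0.008250 mol
V = nRT/P = 0.008250 × 0.0821 × 294 / 0.856 = 0.2326 L
= 233 mL

233 mL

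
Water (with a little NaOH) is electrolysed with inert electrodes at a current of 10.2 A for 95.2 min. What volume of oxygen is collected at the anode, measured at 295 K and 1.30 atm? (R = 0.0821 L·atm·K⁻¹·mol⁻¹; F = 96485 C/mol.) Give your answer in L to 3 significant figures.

Q = It = 10.2 × 5712 = 58260 C
n(e⁻) = Q/F = 58260/96485 = 0.6038 mol
2H₂O → O₂ + 4H⁺ + 4e⁻, so n(O₂) = 0.6038 / 4 = 0.1510 mol
V = nRT/P = 0.1510 × 0.0821 × 295 / 1.30 = 2.813 L

2.81 L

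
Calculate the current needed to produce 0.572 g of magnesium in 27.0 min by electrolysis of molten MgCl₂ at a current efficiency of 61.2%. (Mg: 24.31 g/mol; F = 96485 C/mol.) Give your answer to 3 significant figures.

n(Mg) = 0.572 / 24.31 = 0.02353 mol
Mg²⁺ + 2e⁻ → Mg, so n(e⁻) = 2 × 0.02353 = 0.04706 mol
Q = 0.04706 × 96485 / 0.612 = 7419 C
I = Q / t = 7419 / 1620 s = 4.58 A

4.58 A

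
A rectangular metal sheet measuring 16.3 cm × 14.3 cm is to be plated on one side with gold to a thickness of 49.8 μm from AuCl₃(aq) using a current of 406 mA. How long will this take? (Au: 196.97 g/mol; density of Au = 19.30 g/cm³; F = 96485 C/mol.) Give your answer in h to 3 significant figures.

22.5 h

Plated area = 16.3 × 14.3 = 233.1 cm²
Volume = 233.1 × 49.8×10⁻⁴ cm = 1.161 cm³
m(Au) = 1.161 × 19.30 = 22.41 g
n(Au) = 22.41 / 196.97 = 0.1138 mol; n(e⁻) = 3 × 0.1138 = 0.3414 mol
Q = 0.3414 × 96485 = 32940 C
t = 32940 / 0.406 = 81130 s = 22.5 h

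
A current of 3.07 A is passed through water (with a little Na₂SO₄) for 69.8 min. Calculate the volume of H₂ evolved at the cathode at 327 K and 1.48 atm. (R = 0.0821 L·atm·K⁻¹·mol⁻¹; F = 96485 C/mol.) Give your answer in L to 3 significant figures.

Charge passed = 3.07 × 4188 = 12860 C
Moles of electrons = 12860 / 96485 = 0.1333 mol
2H⁺ + 2e⁻ → H₂, so n(H₂) = 0.1333 / 2 = 0.06665 mol
V = nRT/P = 0.06665 × 0.0821 × 327 / 1.48 = 1.209 L

1.21 L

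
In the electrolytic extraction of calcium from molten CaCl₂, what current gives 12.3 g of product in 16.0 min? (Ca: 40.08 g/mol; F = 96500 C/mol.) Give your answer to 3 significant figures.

61.7 A

n(Ca) = 12.3 / 40.08 = 0.3069 mol
Ca²⁺ + 2e⁻ → Ca, so n(e⁻) = 2 × 0.3069 = 0.6138 mol
Q = 0.6138 × 96500 = 59230 C
I = Q / t = 59230 / 960 s = 61.7 A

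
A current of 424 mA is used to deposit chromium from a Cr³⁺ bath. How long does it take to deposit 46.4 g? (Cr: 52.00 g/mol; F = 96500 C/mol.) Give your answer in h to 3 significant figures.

169 h

n(Cr) = 46.4 / 52.00 = 0.8923 mol
Cr³⁺ + 3e⁻ → Cr, so n(e⁻) = 3 × 0.8923 = 2.677 mol
Q = 2.677 × 96500 = 2.583×10^5 C
t = Q / I = 2.583×10^5 / 0.424 = 6.092×10^5 s = 169 h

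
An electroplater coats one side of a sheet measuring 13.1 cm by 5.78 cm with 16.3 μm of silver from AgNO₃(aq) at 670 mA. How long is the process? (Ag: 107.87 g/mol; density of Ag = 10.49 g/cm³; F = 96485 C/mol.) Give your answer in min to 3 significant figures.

28.8 min

Plated area = 13.1 × 5.78 = 75.72 cm²
Volume = 75.72 × 16.3×10⁻⁴ cm = 0.1234 cm³
m(Ag) = 0.1234 × 10.49 = 1.294 g
n(Ag) = 1.294 / 107.87 = 0.01200 mol; n(e⁻) = 0.01200 mol
Q = 0.01200 × 96485 = 1158 C
t = 1158 / 0.670 = 1728 s = 28.8 min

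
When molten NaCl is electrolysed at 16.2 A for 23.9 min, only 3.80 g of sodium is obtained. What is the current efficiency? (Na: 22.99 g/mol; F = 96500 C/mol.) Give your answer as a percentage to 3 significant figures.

Q = 16.2 × 1434 = 23230 C
n(e⁻) = 23230 / 96500 = 0.2407 mol
Na⁺ + e⁻ → Na, so theoretical n(Na) = 0.2407 mol → 5.534 g
Efficiency = 3.80 / 5.534 = 0.6867 = 68.7%

68.7%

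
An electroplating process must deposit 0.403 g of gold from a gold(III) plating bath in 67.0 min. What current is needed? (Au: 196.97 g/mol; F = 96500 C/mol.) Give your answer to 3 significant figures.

n(Au) = 0.403 / 196.97 = 0.002046 mol
Au³⁺ + 3e⁻ → Au, so n(e⁻) = 3 × 0.002046 = 0.006138 mol
Q = 0.006138 × 96500 = 592.3 C
I = Q / t = 592.3 / 4020 s = 0.147 A

0.147 A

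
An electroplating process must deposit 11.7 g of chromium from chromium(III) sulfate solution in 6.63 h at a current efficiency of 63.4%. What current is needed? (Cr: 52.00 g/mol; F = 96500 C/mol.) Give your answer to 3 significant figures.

n(Cr) = 11.7 / 52.00 = 0.2250 mol
Cr³⁺ + 3e⁻ → Cr, so n(e⁻) = 3 × 0.2250 = 0.6750 mol
Q = 0.6750 × 96500 / 0.634 = 1.027×10^5 C
I = Q / t = 1.027×10^5 / 23868 s = 4.30 A

4.30 A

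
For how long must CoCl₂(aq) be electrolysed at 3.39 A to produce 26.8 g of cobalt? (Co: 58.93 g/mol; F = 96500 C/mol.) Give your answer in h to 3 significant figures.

7.19 h

n(Co) = 26.8 / 58.93 = 0.4548 mol
Co²⁺ + 2e⁻ → Co, so n(e⁻) = 2 × 0.4548 = 0.9096 mol
Q = 0.9096 × 96500 = 87780 C
t = Q / I = 87780 / 3.39 = 25890 s = 7.19 h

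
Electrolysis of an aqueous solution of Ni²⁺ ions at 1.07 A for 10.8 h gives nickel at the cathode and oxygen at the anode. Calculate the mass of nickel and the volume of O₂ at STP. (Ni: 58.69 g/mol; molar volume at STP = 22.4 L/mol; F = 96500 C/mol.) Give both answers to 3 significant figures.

12.7 g Ni; 2.41 L O₂

Q = 1.07 × 38880 = 41600 C; n(e⁻) = 41600 / 96500 = 0.4311 mol
Cathode: Ni²⁺ + 2e⁻ → Ni → n(Ni) = 0.4311/2 = 0.2156 mol → 12.7 g
Anode: 2H₂O → O₂ + 4H⁺ + 4e⁻ → n(O₂) = 0.4311/4 = 0.1078 mol → 2.41 L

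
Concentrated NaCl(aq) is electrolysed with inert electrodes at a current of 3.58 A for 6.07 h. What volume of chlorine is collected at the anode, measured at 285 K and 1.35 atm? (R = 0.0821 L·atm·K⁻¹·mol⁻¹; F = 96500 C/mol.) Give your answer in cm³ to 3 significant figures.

Q = It = 3.58 × 21852 = 78230 C
n(e⁻) = 78230 / 96500 = 0.8107 mol
2Cl⁻ → Cl₂ + 2e⁻, so n(Cl₂) = 0.8107 / 2 = 0.4054 mol
V = nRT/P = 0.4054 × 0.0821 × 285 / 1.35 = 7.026 L
= 7030 cm³

7030 cm³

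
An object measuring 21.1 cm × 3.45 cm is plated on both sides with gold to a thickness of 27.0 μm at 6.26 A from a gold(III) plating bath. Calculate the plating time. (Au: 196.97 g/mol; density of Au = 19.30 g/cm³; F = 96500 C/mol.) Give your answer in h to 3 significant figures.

0.495 h

Plated area = 2 × 21.1 × 3.45 = 145.6 cm²
Volume = 145.6 × 27.0×10⁻⁴ cm = 0.3931 cm³
m(Au) = 0.3931 × 19.30 = 7.587 g
n(Au) = 7.587 / 196.97 = 0.03852 mol; n(e⁻) = 3 × 0.03852 = 0.1156 mol
Q = 0.1156 × 96500 = 11160 C
t = 11160 / 6.26 = 1783 s = 0.495 h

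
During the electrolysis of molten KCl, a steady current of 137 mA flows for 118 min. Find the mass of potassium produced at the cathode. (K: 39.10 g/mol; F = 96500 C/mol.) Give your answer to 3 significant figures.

0.393 g

Q = 0.137 A × 7080 s = 970.0 C
n(e⁻) = Q/F = 970.0/96500 = 0.01005 mol
K⁺ + e⁻ → K, so n(K) = 0.01005 mol
m = 0.01005 × 39.10 = 0.393 g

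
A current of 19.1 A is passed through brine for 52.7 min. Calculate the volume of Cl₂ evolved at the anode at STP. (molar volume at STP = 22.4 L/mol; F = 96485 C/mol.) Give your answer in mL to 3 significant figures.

Q = 19.1 A × 3162 s = 60390 C
n(e⁻) = 60390 / 96485 = 0.6259 mol
2Cl⁻ → Cl₂ + 2e⁻, so n(Cl₂) = 0.6259 / 2 = 0.3130 mol
V = 0.3130 × 22.4 = 7.011 L
= 7010 mL

7010 mL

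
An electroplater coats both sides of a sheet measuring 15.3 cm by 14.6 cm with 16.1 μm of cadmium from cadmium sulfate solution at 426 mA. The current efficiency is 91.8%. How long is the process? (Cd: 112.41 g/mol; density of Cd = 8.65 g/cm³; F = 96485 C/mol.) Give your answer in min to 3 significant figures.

455 min

Plated area = 2 × 15.3 × 14.6 = 446.8 cm²
Volume = 446.8 × 16.1×10⁻⁴ cm = 0.7193 cm³
m(Cd) = 0.7193 × 8.65 = 6.222 g
n(Cd) = 6.222 / 112.41 = 0.05535 mol; n(e⁻) = 2 × 0.05535 = 0.1107 mol
Q = 0.1107 × 96485 / 0.918 = 11630 C
t = 11630 / 0.426 = 27300 s = 455 min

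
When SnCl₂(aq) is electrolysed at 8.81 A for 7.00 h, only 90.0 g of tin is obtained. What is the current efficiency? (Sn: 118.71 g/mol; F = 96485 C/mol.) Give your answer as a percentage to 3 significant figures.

Q = 8.81 × 25200 = 2.220×10^5 C
n(e⁻) = 2.220×10^5 / 96485 = 2.301 mol
Sn²⁺ + 2e⁻ → Sn, so theoretical n(Sn) = 1.151 mol → 136.6 g
Efficiency = 90.0 / 136.6 = 0.6589 = 65.9%

65.9%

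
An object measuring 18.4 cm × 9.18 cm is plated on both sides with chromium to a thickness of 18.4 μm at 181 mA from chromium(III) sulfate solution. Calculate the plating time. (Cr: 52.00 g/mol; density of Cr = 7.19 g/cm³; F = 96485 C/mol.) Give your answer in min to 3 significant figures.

Plated area = 2 × 18.4 × 9.18 = 337.8 cm²
Volume = 337.8 × 18.4×10⁻⁴ cm = 0.6216 cm³
m(Cr) = 0.6216 × 7.19 = 4.469 g
n(Cr) = 4.469 / 52.00 = 0.08594 mol; n(e⁻) = 3 × 0.08594 = 0.2578 mol
Q = 0.2578 × 96485 = 24870 C
t = 24870 / 0.181 = 1.374×10^5 s = 2290 min

2290 min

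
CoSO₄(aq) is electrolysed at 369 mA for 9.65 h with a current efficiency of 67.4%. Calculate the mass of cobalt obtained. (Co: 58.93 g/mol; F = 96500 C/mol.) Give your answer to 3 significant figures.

2.64 g

Q = 0.369 × 34740 = 12820 C
n(e⁻) = 12820 / 96500 = 0.1328 mol
Co²⁺ + 2e⁻ → Co, so theoretical m(Co) = 0.06640 × 58.93 = 3.913 g
Actual mass = 67.4% × 3.913 = 2.64 g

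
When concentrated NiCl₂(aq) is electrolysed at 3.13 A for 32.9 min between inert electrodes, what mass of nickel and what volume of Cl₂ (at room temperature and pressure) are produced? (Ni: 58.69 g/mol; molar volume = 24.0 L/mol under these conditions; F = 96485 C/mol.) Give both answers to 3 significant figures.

1.88 g Ni; 0.768 L Cl₂

Q = 3.13 × 1974 = 6179 C; n(e⁻) = 6179 / 96485 = 0.06404 mol
Cathode: Ni²⁺ + 2e⁻ → Ni → n(Ni) = 0.06404/2 = 0.03202 mol → 1.88 g
Anode: 2Cl⁻ → Cl₂ + 2e⁻ → n(Cl₂) = 0.06404/2 = 0.03202 mol → 0.768 L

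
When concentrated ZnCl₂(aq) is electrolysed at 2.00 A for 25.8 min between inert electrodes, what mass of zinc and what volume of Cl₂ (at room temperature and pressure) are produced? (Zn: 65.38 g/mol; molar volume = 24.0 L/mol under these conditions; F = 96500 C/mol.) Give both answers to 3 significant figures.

Q = 2.00 × 1548 = 3096 C; n(e⁻) = 3096 / 96500 = 0.03208 mol
Cathode: Zn²⁺ + 2e⁻ → Zn → n(Zn) = 0.03208/2 = 0.01604 mol → 1.05 g
Anode: 2Cl⁻ → Cl₂ + 2e⁻ → n(Cl₂) = 0.03208/2 = 0.01604 mol → 0.385 L

1.05 g Zn; 0.385 L Cl₂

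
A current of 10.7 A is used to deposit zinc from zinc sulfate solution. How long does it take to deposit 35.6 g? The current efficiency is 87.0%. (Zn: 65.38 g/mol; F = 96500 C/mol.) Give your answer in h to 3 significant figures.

3.14 h

n(Zn) = 35.6 / 65.38 = 0.5445 mol
Zn²⁺ + 2e⁻ → Zn, so n(e⁻) = 2 × 0.5445 = 1.089 mol
Q = 1.089 × 96500 / 0.870 = 1.208×10^5 C
t = Q / I = 1.208×10^5 / 10.7 = 11290 s = 3.14 h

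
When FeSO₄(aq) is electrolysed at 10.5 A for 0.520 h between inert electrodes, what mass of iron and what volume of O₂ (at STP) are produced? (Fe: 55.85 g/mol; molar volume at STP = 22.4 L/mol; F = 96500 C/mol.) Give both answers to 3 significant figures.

Q = 10.5 × 1872 = 19660 C; n(e⁻) = 19660 / 96500 = 0.2037 mol
Cathode: Fe²⁺ + 2e⁻ → Fe → n(Fe) = 0.2037/2 = 0.1019 mol → 5.69 g
Anode: 2H₂O → O₂ + 4H⁺ + 4e⁻ → n(O₂) = 0.2037/4 = 0.05093 mol → 1.14 L

5.69 g Fe; 1.14 L O₂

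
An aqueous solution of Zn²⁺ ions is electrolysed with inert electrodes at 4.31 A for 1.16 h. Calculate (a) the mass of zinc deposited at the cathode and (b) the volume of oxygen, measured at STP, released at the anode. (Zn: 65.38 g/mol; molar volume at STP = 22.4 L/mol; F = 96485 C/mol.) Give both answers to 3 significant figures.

6.10 g Zn; 1.04 L O₂

Q = 4.31 × 4176 = 18000 C; n(e⁻) = 18000 / 96485 = 0.1866 mol
Cathode: Zn²⁺ + 2e⁻ → Zn → n(Zn) = 0.1866/2 = 0.09330 mol → 6.10 g
Anode: 2H₂O → O₂ + 4H⁺ + 4e⁻ → n(O₂) = 0.1866/4 = 0.04665 mol → 1.04 L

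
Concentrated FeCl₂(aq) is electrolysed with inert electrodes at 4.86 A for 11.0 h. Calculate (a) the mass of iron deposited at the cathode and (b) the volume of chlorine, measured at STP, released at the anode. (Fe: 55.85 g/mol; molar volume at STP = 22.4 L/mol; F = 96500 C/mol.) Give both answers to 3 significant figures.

55.7 g Fe; 22.3 L Cl₂

Q = 4.86 × 39600 = 1.925×10^5 C; n(e⁻) = 1.925×10^5 / 96500 = 1.995 mol
Cathode: Fe²⁺ + 2e⁻ → Fe → n(Fe) = 1.995/2 = 0.9975 mol → 55.7 g
Anode: 2Cl⁻ → Cl₂ + 2e⁻ → n(Cl₂) = 1.995/2 = 0.9975 mol → 22.3 L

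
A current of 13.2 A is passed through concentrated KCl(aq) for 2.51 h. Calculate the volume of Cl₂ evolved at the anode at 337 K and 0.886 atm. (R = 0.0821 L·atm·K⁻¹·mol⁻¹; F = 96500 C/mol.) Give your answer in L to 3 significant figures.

19.3 L

Charge passed = 13.2 × 9036 = 1.193×10^5 C
Moles of electrons = 1.193×10^5 / 96500 = 1.236 mol
2Cl⁻ → Cl₂ + 2e⁻, so n(Cl₂) = 1.236 / 2 = 0.6180 mol
V = nRT/P = 0.6180 × 0.0821 × 337 / 0.886 = 19.30 L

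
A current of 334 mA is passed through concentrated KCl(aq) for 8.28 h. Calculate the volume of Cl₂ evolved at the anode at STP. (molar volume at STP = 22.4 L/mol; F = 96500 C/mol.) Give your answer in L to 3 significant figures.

1.16 L

Q = 0.334 A × 29808 s = 9956 C
Moles of electrons = 9956 / 96500 = 0.1032 mol
2Cl⁻ → Cl₂ + 2e⁻, so n(Cl₂) = 0.1032 / 2 = 0.05160 mol
V = 0.05160 × 22.4 = 1.156 L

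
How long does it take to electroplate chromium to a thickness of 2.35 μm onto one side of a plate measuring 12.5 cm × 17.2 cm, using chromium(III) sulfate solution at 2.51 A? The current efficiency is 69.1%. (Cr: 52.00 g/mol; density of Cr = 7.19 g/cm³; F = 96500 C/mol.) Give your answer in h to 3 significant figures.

0.324 h

Plated area = 12.5 × 17.2 = 215.0 cm²
Volume = 215.0 × 2.35×10⁻⁴ cm = 0.05053 cm³
m(Cr) = 0.05053 × 7.19 = 0.3633 g
n(Cr) = 0.3633 / 52.00 = 0.006987 mol; n(e⁻) = 3 × 0.006987 = 0.02096 mol
Q = 0.02096 × 96500 / 0.691 = 2927 C
t = 2927 / 2.51 = 1166 s = 0.324 h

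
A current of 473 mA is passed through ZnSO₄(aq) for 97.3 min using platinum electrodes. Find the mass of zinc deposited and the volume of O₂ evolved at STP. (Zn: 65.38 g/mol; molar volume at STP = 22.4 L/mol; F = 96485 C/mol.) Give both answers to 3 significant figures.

Q = 0.473 × 5838 = 2761 C; n(e⁻) = 2761 / 96485 = 0.02862 mol
Cathode: Zn²⁺ + 2e⁻ → Zn → n(Zn) = 0.02862/2 = 0.01431 mol → 0.936 g
Anode: 2H₂O → O₂ + 4H⁺ + 4e⁻ → n(O₂) = 0.02862/4 = 0.007155 mol → 0.160 L

0.936 g Zn; 0.160 L O₂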